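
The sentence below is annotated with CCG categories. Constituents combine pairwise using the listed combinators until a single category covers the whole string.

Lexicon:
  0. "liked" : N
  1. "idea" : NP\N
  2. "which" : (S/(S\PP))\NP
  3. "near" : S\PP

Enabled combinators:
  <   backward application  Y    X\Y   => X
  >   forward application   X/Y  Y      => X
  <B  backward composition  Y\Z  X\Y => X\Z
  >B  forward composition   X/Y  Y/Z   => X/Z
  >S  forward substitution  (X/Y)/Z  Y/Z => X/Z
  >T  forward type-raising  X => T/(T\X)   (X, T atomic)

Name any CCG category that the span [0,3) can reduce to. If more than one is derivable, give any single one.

[0,4] S   >
  [0,3] S/(S\PP)   <
    [0,2] NP   <
      [0,1] "liked" : N
      [1,2] "idea" : NP\N
    [2,3] "which" : (S/(S\PP))\NP
  [3,4] "near" : S\PP

S/(S\PP)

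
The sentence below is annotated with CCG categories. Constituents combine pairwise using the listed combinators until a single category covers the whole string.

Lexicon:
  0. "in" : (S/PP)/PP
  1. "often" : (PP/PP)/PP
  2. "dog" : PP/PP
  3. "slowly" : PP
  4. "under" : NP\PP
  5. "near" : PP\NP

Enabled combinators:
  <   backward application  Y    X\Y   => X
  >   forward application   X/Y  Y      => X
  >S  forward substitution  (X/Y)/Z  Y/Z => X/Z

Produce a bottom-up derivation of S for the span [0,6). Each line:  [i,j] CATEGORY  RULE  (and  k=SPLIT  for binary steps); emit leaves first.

[0,6] S   >
  [0,3] S/PP   >S
    [0,1] "in" : (S/PP)/PP
    [1,3] PP/PP   >S
      [1,2] "often" : (PP/PP)/PP
      [2,3] "dog" : PP/PP
  [3,6] PP   <
    [3,5] NP   <
      [3,4] "slowly" : PP
      [4,5] "under" : NP\PP
    [5,6] "near" : PP\NP

[0,1] (S/PP)/PP  lex  "in"
[1,2] (PP/PP)/PP  lex  "often"
[2,3] PP/PP  lex  "dog"
[1,3] PP/PP  >S  k=2
[0,3] S/PP  >S  k=1
[3,4] PP  lex  "slowly"
[4,5] NP\PP  lex  "under"
[3,5] NP  <  k=4
[5,6] PP\NP  lex  "near"
[3,6] PP  <  k=5
[0,6] S  >  k=3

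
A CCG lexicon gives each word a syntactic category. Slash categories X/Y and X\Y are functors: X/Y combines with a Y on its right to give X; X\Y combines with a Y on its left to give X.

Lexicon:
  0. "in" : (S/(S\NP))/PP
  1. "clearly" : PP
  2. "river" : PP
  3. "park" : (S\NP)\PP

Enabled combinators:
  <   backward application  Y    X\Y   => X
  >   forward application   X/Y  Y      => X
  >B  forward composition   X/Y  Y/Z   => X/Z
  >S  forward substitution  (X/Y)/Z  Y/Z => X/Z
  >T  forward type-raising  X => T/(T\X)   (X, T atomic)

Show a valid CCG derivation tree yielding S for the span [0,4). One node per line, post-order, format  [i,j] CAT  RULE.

[0,4] S   >
  [0,2] S/(S\NP)   >
    [0,1] "in" : (S/(S\NP))/PP
    [1,2] "clearly" : PP
  [2,4] S\NP   <
    [2,3] "river" : PP
    [3,4] "park" : (S\NP)\PP

[0,1] (S/(S\NP))/PP  lex  "in"
[1,2] PP  lex  "clearly"
[0,2] S/(S\NP)  >  k=1
[2,3] PP  lex  "river"
[3,4] (S\NP)\PP  lex  "park"
[2,4] S\NP  <  k=3
[0,4] S  >  k=2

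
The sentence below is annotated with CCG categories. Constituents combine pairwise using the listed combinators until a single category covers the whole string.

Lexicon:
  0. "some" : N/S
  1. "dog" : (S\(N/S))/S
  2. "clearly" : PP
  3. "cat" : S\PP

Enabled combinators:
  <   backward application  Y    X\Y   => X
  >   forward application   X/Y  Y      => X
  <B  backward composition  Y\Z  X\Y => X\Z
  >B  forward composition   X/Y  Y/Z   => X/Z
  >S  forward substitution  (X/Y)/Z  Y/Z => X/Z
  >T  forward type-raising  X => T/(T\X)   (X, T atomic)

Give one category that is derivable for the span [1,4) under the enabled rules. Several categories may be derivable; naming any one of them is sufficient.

S\(N/S)

[0,4] S   <
  [0,1] "some" : N/S
  [1,4] S\(N/S)   >
    [1,2] "dog" : (S\(N/S))/S
    [2,4] S   >
      [2,3] S/(S\PP)   >T
        [2,3] "clearly" : PP
      [3,4] "cat" : S\PP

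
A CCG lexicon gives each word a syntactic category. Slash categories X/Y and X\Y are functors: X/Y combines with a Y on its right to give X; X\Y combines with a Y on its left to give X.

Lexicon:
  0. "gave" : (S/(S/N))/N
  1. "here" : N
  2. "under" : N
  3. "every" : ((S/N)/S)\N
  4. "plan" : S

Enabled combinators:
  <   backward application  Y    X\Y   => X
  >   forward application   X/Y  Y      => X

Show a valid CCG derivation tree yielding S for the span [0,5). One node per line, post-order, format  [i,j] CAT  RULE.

[0,5] S   >
  [0,2] S/(S/N)   >
    [0,1] "gave" : (S/(S/N))/N
    [1,2] "here" : N
  [2,5] S/N   >
    [2,4] (S/N)/S   <
      [2,3] "under" : N
      [3,4] "every" : ((S/N)/S)\N
    [4,5] "plan" : S

[0,1] (S/(S/N))/N  lex  "gave"
[1,2] N  lex  "here"
[0,2] S/(S/N)  >  k=1
[2,3] N  lex  "under"
[3,4] ((S/N)/S)\N  lex  "every"
[2,4] (S/N)/S  <  k=3
[4,5] S  lex  "plan"
[2,5] S/N  >  k=4
[0,5] S  >  k=2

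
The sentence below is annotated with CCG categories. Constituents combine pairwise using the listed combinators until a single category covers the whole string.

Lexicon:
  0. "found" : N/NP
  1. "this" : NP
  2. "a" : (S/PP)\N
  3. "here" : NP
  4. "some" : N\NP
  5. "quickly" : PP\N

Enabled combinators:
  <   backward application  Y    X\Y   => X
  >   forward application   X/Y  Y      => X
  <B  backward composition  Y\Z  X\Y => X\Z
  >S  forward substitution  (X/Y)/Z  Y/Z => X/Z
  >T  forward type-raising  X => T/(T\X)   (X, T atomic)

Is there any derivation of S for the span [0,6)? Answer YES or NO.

YES

[0,6] S   >
  [0,3] S/PP   <
    [0,2] N   >
      [0,1] "found" : N/NP
      [1,2] "this" : NP
    [2,3] "a" : (S/PP)\N
  [3,6] PP   <
    [3,4] "here" : NP
    [4,6] PP\NP   <B
      [4,5] "some" : N\NP
      [5,6] "quickly" : PP\N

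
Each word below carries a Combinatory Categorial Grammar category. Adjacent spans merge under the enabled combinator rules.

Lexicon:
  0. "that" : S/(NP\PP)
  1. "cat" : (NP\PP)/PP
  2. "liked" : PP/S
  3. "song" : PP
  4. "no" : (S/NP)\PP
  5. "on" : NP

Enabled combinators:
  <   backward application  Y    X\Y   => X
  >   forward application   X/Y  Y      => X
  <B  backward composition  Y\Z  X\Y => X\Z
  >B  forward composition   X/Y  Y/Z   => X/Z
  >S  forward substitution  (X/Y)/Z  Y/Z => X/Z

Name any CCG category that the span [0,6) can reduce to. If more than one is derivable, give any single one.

[0,6] S   >
  [0,1] "that" : S/(NP\PP)
  [1,6] NP\PP   >
    [1,2] "cat" : (NP\PP)/PP
    [2,6] PP   >
      [2,3] "liked" : PP/S
      [3,6] S   >
        [3,5] S/NP   <
          [3,4] "song" : PP
          [4,5] "no" : (S/NP)\PP
        [5,6] "on" : NP

S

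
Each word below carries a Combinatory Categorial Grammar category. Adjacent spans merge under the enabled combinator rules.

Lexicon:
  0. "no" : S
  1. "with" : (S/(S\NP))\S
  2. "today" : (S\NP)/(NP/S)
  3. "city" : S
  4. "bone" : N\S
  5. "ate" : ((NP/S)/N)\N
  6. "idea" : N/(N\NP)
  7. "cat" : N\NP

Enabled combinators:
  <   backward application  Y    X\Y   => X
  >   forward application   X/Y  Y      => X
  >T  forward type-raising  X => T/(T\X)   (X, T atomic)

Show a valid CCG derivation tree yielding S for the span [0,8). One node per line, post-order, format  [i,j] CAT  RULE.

[0,1] S  lex  "no"
[1,2] (S/(S\NP))\S  lex  "with"
[0,2] S/(S\NP)  <  k=1
[2,3] (S\NP)/(NP/S)  lex  "today"
[3,4] S  lex  "city"
[4,5] N\S  lex  "bone"
[3,5] N  <  k=4
[5,6] ((NP/S)/N)\N  lex  "ate"
[3,6] (NP/S)/N  <  k=5
[6,7] N/(N\NP)  lex  "idea"
[7,8] N\NP  lex  "cat"
[6,8] N  >  k=7
[3,8] NP/S  >  k=6
[2,8] S\NP  >  k=3
[0,8] S  >  k=2

[0,8] S   >
  [0,2] S/(S\NP)   <
    [0,1] "no" : S
    [1,2] "with" : (S/(S\NP))\S
  [2,8] S\NP   >
    [2,3] "today" : (S\NP)/(NP/S)
    [3,8] NP/S   >
      [3,6] (NP/S)/N   <
        [3,5] N   <
          [3,4] "city" : S
          [4,5] "bone" : N\S
        [5,6] "ate" : ((NP/S)/N)\N
      [6,8] N   >
        [6,7] "idea" : N/(N\NP)
        [7,8] "cat" : N\NP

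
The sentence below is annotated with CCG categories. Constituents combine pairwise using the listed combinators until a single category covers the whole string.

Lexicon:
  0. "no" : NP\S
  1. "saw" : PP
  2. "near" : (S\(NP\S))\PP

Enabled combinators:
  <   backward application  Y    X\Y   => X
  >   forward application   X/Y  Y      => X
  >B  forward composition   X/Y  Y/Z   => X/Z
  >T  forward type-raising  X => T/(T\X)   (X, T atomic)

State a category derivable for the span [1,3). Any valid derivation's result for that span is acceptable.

S\(NP\S)

[0,3] S   <
  [0,1] "no" : NP\S
  [1,3] S\(NP\S)   <
    [1,2] "saw" : PP
    [2,3] "near" : (S\(NP\S))\PP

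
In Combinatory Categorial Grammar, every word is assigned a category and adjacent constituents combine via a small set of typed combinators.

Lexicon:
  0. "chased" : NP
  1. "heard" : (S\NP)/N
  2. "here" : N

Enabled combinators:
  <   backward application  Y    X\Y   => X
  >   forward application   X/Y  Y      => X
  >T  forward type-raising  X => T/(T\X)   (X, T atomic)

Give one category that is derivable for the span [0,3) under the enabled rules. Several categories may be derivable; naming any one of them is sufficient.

S

[0,3] S   >
  [0,1] S/(S\NP)   >T
    [0,1] "chased" : NP
  [1,3] S\NP   >
    [1,2] "heard" : (S\NP)/N
    [2,3] "here" : N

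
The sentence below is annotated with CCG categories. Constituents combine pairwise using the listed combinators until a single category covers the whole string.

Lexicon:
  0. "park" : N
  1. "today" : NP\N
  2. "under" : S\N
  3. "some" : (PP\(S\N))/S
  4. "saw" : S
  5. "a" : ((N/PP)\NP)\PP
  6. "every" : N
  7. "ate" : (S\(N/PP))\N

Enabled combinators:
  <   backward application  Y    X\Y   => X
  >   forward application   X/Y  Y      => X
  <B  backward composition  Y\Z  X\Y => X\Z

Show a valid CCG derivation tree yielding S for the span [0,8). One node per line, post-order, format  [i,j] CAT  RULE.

[0,8] S   <
  [0,2] NP   <
    [0,1] "park" : N
    [1,2] "today" : NP\N
  [2,8] S\NP   <B
    [2,6] (N/PP)\NP   <
      [2,5] PP   <
        [2,3] "under" : S\N
        [3,5] PP\(S\N)   >
          [3,4] "some" : (PP\(S\N))/S
          [4,5] "saw" : S
      [5,6] "a" : ((N/PP)\NP)\PP
    [6,8] S\(N/PP)   <
      [6,7] "every" : N
      [7,8] "ate" : (S\(N/PP))\N

[0,1] N  lex  "park"
[1,2] NP\N  lex  "today"
[0,2] NP  <  k=1
[2,3] S\N  lex  "under"
[3,4] (PP\(S\N))/S  lex  "some"
[4,5] S  lex  "saw"
[3,5] PP\(S\N)  >  k=4
[2,5] PP  <  k=3
[5,6] ((N/PP)\NP)\PP  lex  "a"
[2,6] (N/PP)\NP  <  k=5
[6,7] N  lex  "every"
[7,8] (S\(N/PP))\N  lex  "ate"
[6,8] S\(N/PP)  <  k=7
[2,8] S\NP  <B  k=6
[0,8] S  <  k=2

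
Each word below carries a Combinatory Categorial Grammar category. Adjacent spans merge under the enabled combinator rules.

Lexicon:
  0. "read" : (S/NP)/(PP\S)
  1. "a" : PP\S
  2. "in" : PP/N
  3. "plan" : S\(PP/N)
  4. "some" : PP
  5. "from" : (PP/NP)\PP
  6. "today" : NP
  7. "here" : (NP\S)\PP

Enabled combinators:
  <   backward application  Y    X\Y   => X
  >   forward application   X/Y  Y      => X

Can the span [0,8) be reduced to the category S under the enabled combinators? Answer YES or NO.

[0,8] S   >
  [0,2] S/NP   >
    [0,1] "read" : (S/NP)/(PP\S)
    [1,2] "a" : PP\S
  [2,8] NP   <
    [2,4] S   <
      [2,3] "in" : PP/N
      [3,4] "plan" : S\(PP/N)
    [4,8] NP\S   <
      [4,7] PP   >
        [4,6] PP/NP   <
          [4,5] "some" : PP
          [5,6] "from" : (PP/NP)\PP
        [6,7] "today" : NP
      [7,8] "here" : (NP\S)\PP

YES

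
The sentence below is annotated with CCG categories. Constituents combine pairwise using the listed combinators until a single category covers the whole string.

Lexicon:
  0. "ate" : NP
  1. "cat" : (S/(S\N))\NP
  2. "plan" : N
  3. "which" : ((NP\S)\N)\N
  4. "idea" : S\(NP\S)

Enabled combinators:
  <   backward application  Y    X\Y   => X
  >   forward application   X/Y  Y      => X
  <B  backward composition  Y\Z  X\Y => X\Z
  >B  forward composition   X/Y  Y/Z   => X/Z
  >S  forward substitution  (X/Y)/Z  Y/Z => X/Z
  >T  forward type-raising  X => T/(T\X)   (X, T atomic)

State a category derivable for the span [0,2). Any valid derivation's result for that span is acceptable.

[0,5] S   >
  [0,2] S/(S\N)   <
    [0,1] "ate" : NP
    [1,2] "cat" : (S/(S\N))\NP
  [2,5] S\N   <B
    [2,4] (NP\S)\N   <
      [2,3] "plan" : N
      [3,4] "which" : ((NP\S)\N)\N
    [4,5] "idea" : S\(NP\S)

S/(S\N)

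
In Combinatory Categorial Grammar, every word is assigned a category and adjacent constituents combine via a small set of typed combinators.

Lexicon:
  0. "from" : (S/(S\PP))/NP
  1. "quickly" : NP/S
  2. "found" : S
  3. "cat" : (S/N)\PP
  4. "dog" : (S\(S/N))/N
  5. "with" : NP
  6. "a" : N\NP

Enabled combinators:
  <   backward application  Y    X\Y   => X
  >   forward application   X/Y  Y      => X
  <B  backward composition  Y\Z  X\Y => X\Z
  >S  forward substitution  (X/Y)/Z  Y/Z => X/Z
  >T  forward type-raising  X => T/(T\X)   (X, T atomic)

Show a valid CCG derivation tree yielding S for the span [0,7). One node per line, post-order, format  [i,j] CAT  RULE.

[0,1] (S/(S\PP))/NP  lex  "from"
[1,2] NP/S  lex  "quickly"
[2,3] S  lex  "found"
[1,3] NP  >  k=2
[0,3] S/(S\PP)  >  k=1
[3,4] (S/N)\PP  lex  "cat"
[4,5] (S\(S/N))/N  lex  "dog"
[5,6] NP  lex  "with"
[6,7] N\NP  lex  "a"
[5,7] N  <  k=6
[4,7] S\(S/N)  >  k=5
[3,7] S\PP  <B  k=4
[0,7] S  >  k=3

[0,7] S   >
  [0,3] S/(S\PP)   >
    [0,1] "from" : (S/(S\PP))/NP
    [1,3] NP   >
      [1,2] "quickly" : NP/S
      [2,3] "found" : S
  [3,7] S\PP   <B
    [3,4] "cat" : (S/N)\PP
    [4,7] S\(S/N)   >
      [4,5] "dog" : (S\(S/N))/N
      [5,7] N   <
        [5,6] "with" : NP
        [6,7] "a" : N\NP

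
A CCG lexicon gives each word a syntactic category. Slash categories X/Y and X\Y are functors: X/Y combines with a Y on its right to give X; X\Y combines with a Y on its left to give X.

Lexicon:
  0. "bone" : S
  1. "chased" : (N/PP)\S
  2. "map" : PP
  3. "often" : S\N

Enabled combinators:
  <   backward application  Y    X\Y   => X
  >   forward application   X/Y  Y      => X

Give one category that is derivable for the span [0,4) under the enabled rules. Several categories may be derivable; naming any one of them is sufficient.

S

[0,4] S   <
  [0,3] N   >
    [0,2] N/PP   <
      [0,1] "bone" : S
      [1,2] "chased" : (N/PP)\S
    [2,3] "map" : PP
  [3,4] "often" : S\N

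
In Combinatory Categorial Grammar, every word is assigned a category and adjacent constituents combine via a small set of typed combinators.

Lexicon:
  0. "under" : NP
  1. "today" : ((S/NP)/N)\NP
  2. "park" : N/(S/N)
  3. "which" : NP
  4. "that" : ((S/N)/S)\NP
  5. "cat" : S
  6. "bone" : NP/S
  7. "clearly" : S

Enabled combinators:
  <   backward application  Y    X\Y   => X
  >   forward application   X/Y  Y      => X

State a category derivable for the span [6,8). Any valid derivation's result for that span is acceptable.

[0,8] S   >
  [0,6] S/NP   >
    [0,2] (S/NP)/N   <
      [0,1] "under" : NP
      [1,2] "today" : ((S/NP)/N)\NP
    [2,6] N   >
      [2,3] "park" : N/(S/N)
      [3,6] S/N   >
        [3,5] (S/N)/S   <
          [3,4] "which" : NP
          [4,5] "that" : ((S/N)/S)\NP
        [5,6] "cat" : S
  [6,8] NP   >
    [6,7] "bone" : NP/S
    [7,8] "clearly" : S

NP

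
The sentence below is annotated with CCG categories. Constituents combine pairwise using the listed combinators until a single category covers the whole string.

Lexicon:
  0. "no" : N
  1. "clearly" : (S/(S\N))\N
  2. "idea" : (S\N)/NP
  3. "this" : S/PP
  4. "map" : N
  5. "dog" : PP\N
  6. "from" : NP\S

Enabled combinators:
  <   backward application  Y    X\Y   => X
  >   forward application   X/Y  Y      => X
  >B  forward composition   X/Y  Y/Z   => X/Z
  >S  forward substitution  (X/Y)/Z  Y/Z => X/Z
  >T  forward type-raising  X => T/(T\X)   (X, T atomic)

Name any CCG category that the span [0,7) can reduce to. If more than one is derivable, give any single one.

S

[0,7] S   >
  [0,2] S/(S\N)   <
    [0,1] "no" : N
    [1,2] "clearly" : (S/(S\N))\N
  [2,7] S\N   >
    [2,3] "idea" : (S\N)/NP
    [3,7] NP   <
      [3,6] S   >
        [3,4] "this" : S/PP
        [4,6] PP   <
          [4,5] "map" : N
          [5,6] "dog" : PP\N
      [6,7] "from" : NP\S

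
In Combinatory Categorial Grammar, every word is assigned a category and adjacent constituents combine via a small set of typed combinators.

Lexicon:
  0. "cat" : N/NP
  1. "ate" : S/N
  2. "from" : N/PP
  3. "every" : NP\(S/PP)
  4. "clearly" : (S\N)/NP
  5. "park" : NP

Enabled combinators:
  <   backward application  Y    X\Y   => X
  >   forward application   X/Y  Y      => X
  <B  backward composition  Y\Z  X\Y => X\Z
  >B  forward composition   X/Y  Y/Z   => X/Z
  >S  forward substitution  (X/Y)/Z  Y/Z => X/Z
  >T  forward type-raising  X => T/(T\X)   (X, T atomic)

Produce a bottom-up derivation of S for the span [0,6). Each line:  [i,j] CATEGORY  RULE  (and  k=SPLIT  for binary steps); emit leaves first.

[0,1] N/NP  lex  "cat"
[1,2] S/N  lex  "ate"
[2,3] N/PP  lex  "from"
[1,3] S/PP  >B  k=2
[3,4] NP\(S/PP)  lex  "every"
[1,4] NP  <  k=3
[0,4] N  >  k=1
[4,5] (S\N)/NP  lex  "clearly"
[5,6] NP  lex  "park"
[4,6] S\N  >  k=5
[0,6] S  <  k=4

[0,6] S   <
  [0,4] N   >
    [0,1] "cat" : N/NP
    [1,4] NP   <
      [1,3] S/PP   >B
        [1,2] "ate" : S/N
        [2,3] "from" : N/PP
      [3,4] "every" : NP\(S/PP)
  [4,6] S\N   >
    [4,5] "clearly" : (S\N)/NP
    [5,6] "park" : NP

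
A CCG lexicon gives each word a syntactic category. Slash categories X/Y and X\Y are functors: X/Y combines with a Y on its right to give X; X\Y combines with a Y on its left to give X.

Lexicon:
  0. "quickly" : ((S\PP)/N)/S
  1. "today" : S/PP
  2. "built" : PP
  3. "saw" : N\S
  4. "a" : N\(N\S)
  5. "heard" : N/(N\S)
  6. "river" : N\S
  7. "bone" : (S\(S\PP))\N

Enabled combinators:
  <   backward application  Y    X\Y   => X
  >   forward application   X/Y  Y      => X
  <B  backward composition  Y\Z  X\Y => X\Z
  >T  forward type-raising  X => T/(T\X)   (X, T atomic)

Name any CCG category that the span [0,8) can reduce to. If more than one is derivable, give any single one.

[0,8] S   <
  [0,5] S\PP   >
    [0,3] (S\PP)/N   >
      [0,1] "quickly" : ((S\PP)/N)/S
      [1,3] S   >
        [1,2] "today" : S/PP
        [2,3] "built" : PP
    [3,5] N   <
      [3,4] "saw" : N\S
      [4,5] "a" : N\(N\S)
  [5,8] S\(S\PP)   <
    [5,7] N   >
      [5,6] "heard" : N/(N\S)
      [6,7] "river" : N\S
    [7,8] "bone" : (S\(S\PP))\N

S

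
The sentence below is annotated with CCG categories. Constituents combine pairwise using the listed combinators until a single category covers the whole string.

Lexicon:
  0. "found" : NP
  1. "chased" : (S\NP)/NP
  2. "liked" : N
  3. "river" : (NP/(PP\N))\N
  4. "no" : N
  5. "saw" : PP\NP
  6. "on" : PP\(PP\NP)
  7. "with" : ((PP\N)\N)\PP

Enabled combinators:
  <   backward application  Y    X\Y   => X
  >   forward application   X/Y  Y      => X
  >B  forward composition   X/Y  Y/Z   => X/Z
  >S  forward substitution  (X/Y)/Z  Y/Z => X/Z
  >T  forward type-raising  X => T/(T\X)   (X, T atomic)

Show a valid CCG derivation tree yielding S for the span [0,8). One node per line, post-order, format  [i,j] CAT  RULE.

[0,8] S   <
  [0,1] "found" : NP
  [1,8] S\NP   >
    [1,2] "chased" : (S\NP)/NP
    [2,8] NP   >
      [2,4] NP/(PP\N)   <
        [2,3] "liked" : N
        [3,4] "river" : (NP/(PP\N))\N
      [4,8] PP\N   <
        [4,5] "no" : N
        [5,8] (PP\N)\N   <
          [5,7] PP   <
            [5,6] "saw" : PP\NP
            [6,7] "on" : PP\(PP\NP)
          [7,8] "with" : ((PP\N)\N)\PP

[0,1] NP  lex  "found"
[1,2] (S\NP)/NP  lex  "chased"
[2,3] N  lex  "liked"
[3,4] (NP/(PP\N))\N  lex  "river"
[2,4] NP/(PP\N)  <  k=3
[4,5] N  lex  "no"
[5,6] PP\NP  lex  "saw"
[6,7] PP\(PP\NP)  lex  "on"
[5,7] PP  <  k=6
[7,8] ((PP\N)\N)\PP  lex  "with"
[5,8] (PP\N)\N  <  k=7
[4,8] PP\N  <  k=5
[2,8] NP  >  k=4
[1,8] S\NP  >  k=2
[0,8] S  <  k=1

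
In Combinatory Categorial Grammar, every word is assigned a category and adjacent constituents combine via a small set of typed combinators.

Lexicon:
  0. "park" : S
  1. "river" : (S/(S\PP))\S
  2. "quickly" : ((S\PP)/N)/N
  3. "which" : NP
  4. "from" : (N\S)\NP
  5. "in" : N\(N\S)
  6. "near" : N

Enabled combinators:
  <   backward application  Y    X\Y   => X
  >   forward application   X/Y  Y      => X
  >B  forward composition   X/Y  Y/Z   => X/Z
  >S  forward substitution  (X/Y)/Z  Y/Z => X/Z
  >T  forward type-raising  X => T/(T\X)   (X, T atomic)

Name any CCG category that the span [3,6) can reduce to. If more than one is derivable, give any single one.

N

[0,7] S   >
  [0,2] S/(S\PP)   <
    [0,1] "park" : S
    [1,2] "river" : (S/(S\PP))\S
  [2,7] S\PP   >
    [2,6] (S\PP)/N   >
      [2,3] "quickly" : ((S\PP)/N)/N
      [3,6] N   <
        [3,5] N\S   <
          [3,4] "which" : NP
          [4,5] "from" : (N\S)\NP
        [5,6] "in" : N\(N\S)
    [6,7] "near" : N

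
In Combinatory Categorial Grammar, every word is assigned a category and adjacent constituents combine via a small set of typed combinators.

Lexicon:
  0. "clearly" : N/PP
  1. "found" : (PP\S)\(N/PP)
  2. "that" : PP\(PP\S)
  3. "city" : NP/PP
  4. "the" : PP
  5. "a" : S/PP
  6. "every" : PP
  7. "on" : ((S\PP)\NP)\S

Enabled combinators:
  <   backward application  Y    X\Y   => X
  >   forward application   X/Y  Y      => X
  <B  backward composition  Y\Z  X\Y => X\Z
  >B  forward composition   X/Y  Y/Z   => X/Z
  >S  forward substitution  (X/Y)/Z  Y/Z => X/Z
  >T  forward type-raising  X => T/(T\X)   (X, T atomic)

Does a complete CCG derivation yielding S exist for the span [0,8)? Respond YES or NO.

YES

[0,8] S   <
  [0,3] PP   <
    [0,2] PP\S   <
      [0,1] "clearly" : N/PP
      [1,2] "found" : (PP\S)\(N/PP)
    [2,3] "that" : PP\(PP\S)
  [3,8] S\PP   <
    [3,5] NP   >
      [3,4] "city" : NP/PP
      [4,5] "the" : PP
    [5,8] (S\PP)\NP   <
      [5,7] S   >
        [5,6] "a" : S/PP
        [6,7] "every" : PP
      [7,8] "on" : ((S\PP)\NP)\S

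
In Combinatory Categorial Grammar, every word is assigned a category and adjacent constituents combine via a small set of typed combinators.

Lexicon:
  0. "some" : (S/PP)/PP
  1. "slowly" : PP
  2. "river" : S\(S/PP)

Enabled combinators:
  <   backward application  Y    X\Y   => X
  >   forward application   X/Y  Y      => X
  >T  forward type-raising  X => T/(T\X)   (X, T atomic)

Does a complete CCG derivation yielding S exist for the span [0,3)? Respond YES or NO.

[0,3] S   <
  [0,2] S/PP   >
    [0,1] "some" : (S/PP)/PP
    [1,2] "slowly" : PP
  [2,3] "river" : S\(S/PP)

YES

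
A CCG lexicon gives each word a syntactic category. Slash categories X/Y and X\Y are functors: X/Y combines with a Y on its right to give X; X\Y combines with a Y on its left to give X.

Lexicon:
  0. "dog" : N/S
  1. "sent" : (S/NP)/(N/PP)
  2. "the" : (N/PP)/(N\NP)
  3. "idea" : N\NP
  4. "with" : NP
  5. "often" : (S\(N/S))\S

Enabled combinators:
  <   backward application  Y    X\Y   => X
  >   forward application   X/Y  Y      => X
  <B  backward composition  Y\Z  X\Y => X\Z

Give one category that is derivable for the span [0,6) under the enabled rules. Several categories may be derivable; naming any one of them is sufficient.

S

[0,6] S   <
  [0,1] "dog" : N/S
  [1,6] S\(N/S)   <
    [1,5] S   >
      [1,4] S/NP   >
        [1,2] "sent" : (S/NP)/(N/PP)
        [2,4] N/PP   >
          [2,3] "the" : (N/PP)/(N\NP)
          [3,4] "idea" : N\NP
      [4,5] "with" : NP
    [5,6] "often" : (S\(N/S))\S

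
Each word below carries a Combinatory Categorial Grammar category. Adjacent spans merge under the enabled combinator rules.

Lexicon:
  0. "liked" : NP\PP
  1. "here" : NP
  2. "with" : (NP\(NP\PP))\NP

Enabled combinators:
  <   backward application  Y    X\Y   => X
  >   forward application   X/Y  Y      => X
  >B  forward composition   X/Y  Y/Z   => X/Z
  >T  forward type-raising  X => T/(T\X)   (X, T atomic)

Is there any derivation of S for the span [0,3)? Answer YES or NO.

NP\PP NP (NP\(NP\PP))\NP
CKY chart[0,3] = {N/(N\NP), NP, NP/(NP\NP), PP/(PP\NP), S/(S\NP)}; S ∉ chart

NO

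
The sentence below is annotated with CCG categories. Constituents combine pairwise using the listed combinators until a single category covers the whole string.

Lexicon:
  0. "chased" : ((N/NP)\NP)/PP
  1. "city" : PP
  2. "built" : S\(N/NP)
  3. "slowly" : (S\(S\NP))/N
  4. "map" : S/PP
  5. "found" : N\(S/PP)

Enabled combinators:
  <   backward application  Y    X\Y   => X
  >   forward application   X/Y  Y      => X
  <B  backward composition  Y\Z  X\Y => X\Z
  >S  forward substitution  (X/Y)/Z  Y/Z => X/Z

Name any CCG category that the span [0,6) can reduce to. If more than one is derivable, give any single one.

[0,6] S   <
  [0,3] S\NP   <B
    [0,2] (N/NP)\NP   >
      [0,1] "chased" : ((N/NP)\NP)/PP
      [1,2] "city" : PP
    [2,3] "built" : S\(N/NP)
  [3,6] S\(S\NP)   >
    [3,4] "slowly" : (S\(S\NP))/N
    [4,6] N   <
      [4,5] "map" : S/PP
      [5,6] "found" : N\(S/PP)

S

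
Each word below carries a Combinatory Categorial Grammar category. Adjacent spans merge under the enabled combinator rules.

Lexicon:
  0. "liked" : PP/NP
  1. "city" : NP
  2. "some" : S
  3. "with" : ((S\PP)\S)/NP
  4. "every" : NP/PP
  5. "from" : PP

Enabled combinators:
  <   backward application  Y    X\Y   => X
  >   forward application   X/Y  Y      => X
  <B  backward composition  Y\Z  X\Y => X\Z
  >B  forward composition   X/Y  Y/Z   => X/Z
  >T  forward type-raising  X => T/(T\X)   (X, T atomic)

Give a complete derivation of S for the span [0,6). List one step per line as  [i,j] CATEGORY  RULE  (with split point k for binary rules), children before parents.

[0,1] PP/NP  lex  "liked"
[1,2] NP  lex  "city"
[0,2] PP  >  k=1
[2,3] S  lex  "some"
[3,4] ((S\PP)\S)/NP  lex  "with"
[4,5] NP/PP  lex  "every"
[5,6] PP  lex  "from"
[4,6] NP  >  k=5
[3,6] (S\PP)\S  >  k=4
[2,6] S\PP  <  k=3
[0,6] S  <  k=2

[0,6] S   <
  [0,2] PP   >
    [0,1] "liked" : PP/NP
    [1,2] "city" : NP
  [2,6] S\PP   <
    [2,3] "some" : S
    [3,6] (S\PP)\S   >
      [3,4] "with" : ((S\PP)\S)/NP
      [4,6] NP   >
        [4,5] "every" : NP/PP
        [5,6] "from" : PP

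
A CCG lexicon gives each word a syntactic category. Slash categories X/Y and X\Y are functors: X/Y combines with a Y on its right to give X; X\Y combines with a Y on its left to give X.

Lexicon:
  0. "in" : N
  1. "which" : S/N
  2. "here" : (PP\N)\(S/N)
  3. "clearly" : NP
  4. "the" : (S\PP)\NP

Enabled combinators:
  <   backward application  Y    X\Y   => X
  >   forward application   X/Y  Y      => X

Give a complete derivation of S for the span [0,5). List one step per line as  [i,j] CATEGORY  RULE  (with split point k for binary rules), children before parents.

[0,1] N  lex  "in"
[1,2] S/N  lex  "which"
[2,3] (PP\N)\(S/N)  lex  "here"
[1,3] PP\N  <  k=2
[0,3] PP  <  k=1
[3,4] NP  lex  "clearly"
[4,5] (S\PP)\NP  lex  "the"
[3,5] S\PP  <  k=4
[0,5] S  <  k=3

[0,5] S   <
  [0,3] PP   <
    [0,1] "in" : N
    [1,3] PP\N   <
      [1,2] "which" : S/N
      [2,3] "here" : (PP\N)\(S/N)
  [3,5] S\PP   <
    [3,4] "clearly" : NP
    [4,5] "the" : (S\PP)\NP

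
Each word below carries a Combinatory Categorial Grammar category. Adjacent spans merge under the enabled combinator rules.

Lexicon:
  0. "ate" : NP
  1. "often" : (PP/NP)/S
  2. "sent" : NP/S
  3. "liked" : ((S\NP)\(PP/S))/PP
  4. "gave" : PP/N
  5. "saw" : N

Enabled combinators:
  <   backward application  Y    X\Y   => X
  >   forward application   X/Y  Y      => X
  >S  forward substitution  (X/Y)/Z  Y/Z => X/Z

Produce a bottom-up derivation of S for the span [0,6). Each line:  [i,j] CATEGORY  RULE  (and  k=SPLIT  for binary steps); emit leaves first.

[0,6] S   <
  [0,1] "ate" : NP
  [1,6] S\NP   <
    [1,3] PP/S   >S
      [1,2] "often" : (PP/NP)/S
      [2,3] "sent" : NP/S
    [3,6] (S\NP)\(PP/S)   >
      [3,4] "liked" : ((S\NP)\(PP/S))/PP
      [4,6] PP   >
        [4,5] "gave" : PP/N
        [5,6] "saw" : N

[0,1] NP  lex  "ate"
[1,2] (PP/NP)/S  lex  "often"
[2,3] NP/S  lex  "sent"
[1,3] PP/S  >S  k=2
[3,4] ((S\NP)\(PP/S))/PP  lex  "liked"
[4,5] PP/N  lex  "gave"
[5,6] N  lex  "saw"
[4,6] PP  >  k=5
[3,6] (S\NP)\(PP/S)  >  k=4
[1,6] S\NP  <  k=3
[0,6] S  <  k=1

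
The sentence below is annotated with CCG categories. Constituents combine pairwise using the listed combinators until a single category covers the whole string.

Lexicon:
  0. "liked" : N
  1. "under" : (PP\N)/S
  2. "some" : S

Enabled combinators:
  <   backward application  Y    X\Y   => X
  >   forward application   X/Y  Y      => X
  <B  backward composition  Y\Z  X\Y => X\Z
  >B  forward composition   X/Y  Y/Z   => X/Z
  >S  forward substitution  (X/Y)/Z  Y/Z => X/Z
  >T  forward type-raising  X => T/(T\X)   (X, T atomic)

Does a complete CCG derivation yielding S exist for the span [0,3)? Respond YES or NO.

NO

N (PP\N)/S S
CKY chart[0,3] = {N/(N\PP), NP/(NP\PP), PP, PP/(PP\PP), PP/(S\S), S/(S\PP)}; S ∉ chart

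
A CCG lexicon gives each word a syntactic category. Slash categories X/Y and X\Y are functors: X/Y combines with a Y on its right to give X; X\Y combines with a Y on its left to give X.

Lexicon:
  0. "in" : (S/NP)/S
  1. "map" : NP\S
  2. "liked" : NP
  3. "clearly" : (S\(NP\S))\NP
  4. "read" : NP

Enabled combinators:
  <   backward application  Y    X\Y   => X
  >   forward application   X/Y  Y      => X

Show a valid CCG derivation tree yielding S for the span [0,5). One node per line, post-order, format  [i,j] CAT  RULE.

[0,5] S   >
  [0,4] S/NP   >
    [0,1] "in" : (S/NP)/S
    [1,4] S   <
      [1,2] "map" : NP\S
      [2,4] S\(NP\S)   <
        [2,3] "liked" : NP
        [3,4] "clearly" : (S\(NP\S))\NP
  [4,5] "read" : NP

[0,1] (S/NP)/S  lex  "in"
[1,2] NP\S  lex  "map"
[2,3] NP  lex  "liked"
[3,4] (S\(NP\S))\NP  lex  "clearly"
[2,4] S\(NP\S)  <  k=3
[1,4] S  <  k=2
[0,4] S/NP  >  k=1
[4,5] NP  lex  "read"
[0,5] S  >  k=4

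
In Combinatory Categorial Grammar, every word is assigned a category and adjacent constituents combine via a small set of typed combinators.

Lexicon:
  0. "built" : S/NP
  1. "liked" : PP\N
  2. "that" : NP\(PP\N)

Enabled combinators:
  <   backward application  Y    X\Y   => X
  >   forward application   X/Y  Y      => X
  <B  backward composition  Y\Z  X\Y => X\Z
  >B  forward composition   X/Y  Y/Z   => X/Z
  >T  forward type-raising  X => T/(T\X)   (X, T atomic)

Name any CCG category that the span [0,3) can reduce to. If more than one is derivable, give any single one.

[0,3] S   >
  [0,1] "built" : S/NP
  [1,3] NP   <
    [1,2] "liked" : PP\N
    [2,3] "that" : NP\(PP\N)

S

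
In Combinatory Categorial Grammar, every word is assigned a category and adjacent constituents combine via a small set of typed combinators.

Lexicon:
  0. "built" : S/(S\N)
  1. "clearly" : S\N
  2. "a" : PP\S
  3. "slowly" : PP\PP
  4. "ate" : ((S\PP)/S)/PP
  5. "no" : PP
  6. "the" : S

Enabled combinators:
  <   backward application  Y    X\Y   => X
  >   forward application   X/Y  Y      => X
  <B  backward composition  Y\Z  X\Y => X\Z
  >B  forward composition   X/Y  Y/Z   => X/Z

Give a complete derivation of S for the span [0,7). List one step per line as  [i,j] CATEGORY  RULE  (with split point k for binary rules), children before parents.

[0,1] S/(S\N)  lex  "built"
[1,2] S\N  lex  "clearly"
[0,2] S  >  k=1
[2,3] PP\S  lex  "a"
[3,4] PP\PP  lex  "slowly"
[2,4] PP\S  <B  k=3
[0,4] PP  <  k=2
[4,5] ((S\PP)/S)/PP  lex  "ate"
[5,6] PP  lex  "no"
[4,6] (S\PP)/S  >  k=5
[6,7] S  lex  "the"
[4,7] S\PP  >  k=6
[0,7] S  <  k=4

[0,7] S   <
  [0,4] PP   <
    [0,2] S   >
      [0,1] "built" : S/(S\N)
      [1,2] "clearly" : S\N
    [2,4] PP\S   <B
      [2,3] "a" : PP\S
      [3,4] "slowly" : PP\PP
  [4,7] S\PP   >
    [4,6] (S\PP)/S   >
      [4,5] "ate" : ((S\PP)/S)/PP
      [5,6] "no" : PP
    [6,7] "the" : S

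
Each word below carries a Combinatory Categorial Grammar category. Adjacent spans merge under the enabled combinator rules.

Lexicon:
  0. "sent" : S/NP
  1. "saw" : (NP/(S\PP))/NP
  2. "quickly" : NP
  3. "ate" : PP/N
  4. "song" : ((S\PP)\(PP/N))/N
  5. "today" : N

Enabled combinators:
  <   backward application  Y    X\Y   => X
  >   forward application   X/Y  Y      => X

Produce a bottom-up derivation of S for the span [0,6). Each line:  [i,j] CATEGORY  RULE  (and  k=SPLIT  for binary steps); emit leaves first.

[0,1] S/NP  lex  "sent"
[1,2] (NP/(S\PP))/NP  lex  "saw"
[2,3] NP  lex  "quickly"
[1,3] NP/(S\PP)  >  k=2
[3,4] PP/N  lex  "ate"
[4,5] ((S\PP)\(PP/N))/N  lex  "song"
[5,6] N  lex  "today"
[4,6] (S\PP)\(PP/N)  >  k=5
[3,6] S\PP  <  k=4
[1,6] NP  >  k=3
[0,6] S  >  k=1

[0,6] S   >
  [0,1] "sent" : S/NP
  [1,6] NP   >
    [1,3] NP/(S\PP)   >
      [1,2] "saw" : (NP/(S\PP))/NP
      [2,3] "quickly" : NP
    [3,6] S\PP   <
      [3,4] "ate" : PP/N
      [4,6] (S\PP)\(PP/N)   >
        [4,5] "song" : ((S\PP)\(PP/N))/N
        [5,6] "today" : N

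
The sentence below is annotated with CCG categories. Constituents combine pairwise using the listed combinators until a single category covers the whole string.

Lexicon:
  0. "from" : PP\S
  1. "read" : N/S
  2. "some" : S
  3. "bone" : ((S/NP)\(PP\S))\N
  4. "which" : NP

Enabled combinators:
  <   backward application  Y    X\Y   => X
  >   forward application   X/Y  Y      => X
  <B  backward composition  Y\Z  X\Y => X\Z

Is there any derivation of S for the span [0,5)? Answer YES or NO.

YES

[0,5] S   >
  [0,4] S/NP   <
    [0,1] "from" : PP\S
    [1,4] (S/NP)\(PP\S)   <
      [1,3] N   >
        [1,2] "read" : N/S
        [2,3] "some" : S
      [3,4] "bone" : ((S/NP)\(PP\S))\N
  [4,5] "which" : NP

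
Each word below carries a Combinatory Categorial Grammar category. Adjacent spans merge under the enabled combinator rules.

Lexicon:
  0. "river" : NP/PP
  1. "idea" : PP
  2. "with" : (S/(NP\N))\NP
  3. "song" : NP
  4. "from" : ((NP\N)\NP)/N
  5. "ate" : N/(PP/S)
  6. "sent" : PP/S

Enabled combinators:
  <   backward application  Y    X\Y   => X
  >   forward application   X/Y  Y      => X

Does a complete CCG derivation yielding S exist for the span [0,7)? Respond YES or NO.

YES

[0,7] S   >
  [0,3] S/(NP\N)   <
    [0,2] NP   >
      [0,1] "river" : NP/PP
      [1,2] "idea" : PP
    [2,3] "with" : (S/(NP\N))\NP
  [3,7] NP\N   <
    [3,4] "song" : NP
    [4,7] (NP\N)\NP   >
      [4,5] "from" : ((NP\N)\NP)/N
      [5,7] N   >
        [5,6] "ate" : N/(PP/S)
        [6,7] "sent" : PP/S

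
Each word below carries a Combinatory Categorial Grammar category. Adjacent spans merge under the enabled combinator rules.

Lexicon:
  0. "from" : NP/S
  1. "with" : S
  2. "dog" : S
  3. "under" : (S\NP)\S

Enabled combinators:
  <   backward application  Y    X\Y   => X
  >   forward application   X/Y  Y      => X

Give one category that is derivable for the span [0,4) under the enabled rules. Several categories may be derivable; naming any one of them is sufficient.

S

[0,4] S   <
  [0,2] NP   >
    [0,1] "from" : NP/S
    [1,2] "with" : S
  [2,4] S\NP   <
    [2,3] "dog" : S
    [3,4] "under" : (S\NP)\S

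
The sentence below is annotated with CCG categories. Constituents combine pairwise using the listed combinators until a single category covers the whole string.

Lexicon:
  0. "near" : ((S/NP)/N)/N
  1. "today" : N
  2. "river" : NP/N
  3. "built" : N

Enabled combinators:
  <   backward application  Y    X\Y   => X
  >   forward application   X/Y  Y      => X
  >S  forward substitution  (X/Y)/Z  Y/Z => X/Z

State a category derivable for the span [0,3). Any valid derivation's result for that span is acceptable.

S/N

[0,4] S   >
  [0,3] S/N   >S
    [0,2] (S/NP)/N   >
      [0,1] "near" : ((S/NP)/N)/N
      [1,2] "today" : N
    [2,3] "river" : NP/N
  [3,4] "built" : N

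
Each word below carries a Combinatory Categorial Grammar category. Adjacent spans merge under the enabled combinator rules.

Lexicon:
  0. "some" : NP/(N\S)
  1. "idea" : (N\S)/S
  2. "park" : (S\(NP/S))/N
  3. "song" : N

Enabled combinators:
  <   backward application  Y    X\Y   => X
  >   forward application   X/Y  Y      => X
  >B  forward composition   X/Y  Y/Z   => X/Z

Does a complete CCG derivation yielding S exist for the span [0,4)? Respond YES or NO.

YES

[0,4] S   <
  [0,2] NP/S   >B
    [0,1] "some" : NP/(N\S)
    [1,2] "idea" : (N\S)/S
  [2,4] S\(NP/S)   >
    [2,3] "park" : (S\(NP/S))/N
    [3,4] "song" : N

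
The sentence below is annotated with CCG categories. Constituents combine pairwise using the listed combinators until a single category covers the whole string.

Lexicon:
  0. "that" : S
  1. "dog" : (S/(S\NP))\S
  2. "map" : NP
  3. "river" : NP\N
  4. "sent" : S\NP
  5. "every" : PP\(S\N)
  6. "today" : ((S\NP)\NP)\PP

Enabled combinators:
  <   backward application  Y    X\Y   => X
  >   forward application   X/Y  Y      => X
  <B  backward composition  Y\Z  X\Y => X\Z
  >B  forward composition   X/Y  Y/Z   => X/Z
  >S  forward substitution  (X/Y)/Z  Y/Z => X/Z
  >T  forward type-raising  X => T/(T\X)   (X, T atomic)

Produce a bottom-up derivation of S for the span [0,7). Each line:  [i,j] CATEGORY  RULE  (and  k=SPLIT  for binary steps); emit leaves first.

[0,1] S  lex  "that"
[1,2] (S/(S\NP))\S  lex  "dog"
[0,2] S/(S\NP)  <  k=1
[2,3] NP  lex  "map"
[3,4] NP\N  lex  "river"
[4,5] S\NP  lex  "sent"
[3,5] S\N  <B  k=4
[5,6] PP\(S\N)  lex  "every"
[3,6] PP  <  k=5
[6,7] ((S\NP)\NP)\PP  lex  "today"
[3,7] (S\NP)\NP  <  k=6
[2,7] S\NP  <  k=3
[0,7] S  >  k=2

[0,7] S   >
  [0,2] S/(S\NP)   <
    [0,1] "that" : S
    [1,2] "dog" : (S/(S\NP))\S
  [2,7] S\NP   <
    [2,3] "map" : NP
    [3,7] (S\NP)\NP   <
      [3,6] PP   <
        [3,5] S\N   <B
          [3,4] "river" : NP\N
          [4,5] "sent" : S\NP
        [5,6] "every" : PP\(S\N)
      [6,7] "today" : ((S\NP)\NP)\PP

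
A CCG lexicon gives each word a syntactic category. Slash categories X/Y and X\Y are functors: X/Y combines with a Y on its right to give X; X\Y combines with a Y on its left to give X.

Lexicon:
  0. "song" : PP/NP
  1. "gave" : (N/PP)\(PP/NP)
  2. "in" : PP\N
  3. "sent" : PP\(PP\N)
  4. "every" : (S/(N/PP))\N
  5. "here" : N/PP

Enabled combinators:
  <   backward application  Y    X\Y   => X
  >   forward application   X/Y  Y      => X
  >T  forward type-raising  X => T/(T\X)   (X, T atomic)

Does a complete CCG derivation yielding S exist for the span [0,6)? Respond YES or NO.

YES

[0,6] S   >
  [0,5] S/(N/PP)   <
    [0,4] N   >
      [0,2] N/PP   <
        [0,1] "song" : PP/NP
        [1,2] "gave" : (N/PP)\(PP/NP)
      [2,4] PP   <
        [2,3] "in" : PP\N
        [3,4] "sent" : PP\(PP\N)
    [4,5] "every" : (S/(N/PP))\N
  [5,6] "here" : N/PP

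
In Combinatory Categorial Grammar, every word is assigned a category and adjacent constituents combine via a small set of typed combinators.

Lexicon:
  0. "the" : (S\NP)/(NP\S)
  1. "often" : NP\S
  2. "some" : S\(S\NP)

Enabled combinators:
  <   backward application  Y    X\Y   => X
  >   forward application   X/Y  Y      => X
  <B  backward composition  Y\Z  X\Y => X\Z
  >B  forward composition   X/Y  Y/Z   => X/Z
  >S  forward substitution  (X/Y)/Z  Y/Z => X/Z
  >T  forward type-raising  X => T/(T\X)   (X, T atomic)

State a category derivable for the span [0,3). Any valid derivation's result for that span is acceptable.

S

[0,3] S   <
  [0,2] S\NP   >
    [0,1] "the" : (S\NP)/(NP\S)
    [1,2] "often" : NP\S
  [2,3] "some" : S\(S\NP)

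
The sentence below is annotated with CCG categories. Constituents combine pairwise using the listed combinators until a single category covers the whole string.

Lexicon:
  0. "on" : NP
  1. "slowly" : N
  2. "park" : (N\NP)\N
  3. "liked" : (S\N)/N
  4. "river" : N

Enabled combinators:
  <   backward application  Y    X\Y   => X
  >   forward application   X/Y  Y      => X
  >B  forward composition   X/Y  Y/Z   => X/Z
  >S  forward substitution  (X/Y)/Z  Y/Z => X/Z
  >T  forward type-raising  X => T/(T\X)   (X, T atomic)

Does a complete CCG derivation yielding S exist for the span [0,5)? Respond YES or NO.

YES

[0,5] S   <
  [0,3] N   <
    [0,1] "on" : NP
    [1,3] N\NP   <
      [1,2] "slowly" : N
      [2,3] "park" : (N\NP)\N
  [3,5] S\N   >
    [3,4] "liked" : (S\N)/N
    [4,5] "river" : N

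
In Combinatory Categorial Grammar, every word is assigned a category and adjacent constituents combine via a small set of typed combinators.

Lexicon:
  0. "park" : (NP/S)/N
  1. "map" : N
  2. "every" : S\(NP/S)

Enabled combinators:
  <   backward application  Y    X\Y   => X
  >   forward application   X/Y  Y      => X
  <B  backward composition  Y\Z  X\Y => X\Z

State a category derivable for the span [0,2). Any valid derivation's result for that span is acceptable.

[0,3] S   <
  [0,2] NP/S   >
    [0,1] "park" : (NP/S)/N
    [1,2] "map" : N
  [2,3] "every" : S\(NP/S)

NP/S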